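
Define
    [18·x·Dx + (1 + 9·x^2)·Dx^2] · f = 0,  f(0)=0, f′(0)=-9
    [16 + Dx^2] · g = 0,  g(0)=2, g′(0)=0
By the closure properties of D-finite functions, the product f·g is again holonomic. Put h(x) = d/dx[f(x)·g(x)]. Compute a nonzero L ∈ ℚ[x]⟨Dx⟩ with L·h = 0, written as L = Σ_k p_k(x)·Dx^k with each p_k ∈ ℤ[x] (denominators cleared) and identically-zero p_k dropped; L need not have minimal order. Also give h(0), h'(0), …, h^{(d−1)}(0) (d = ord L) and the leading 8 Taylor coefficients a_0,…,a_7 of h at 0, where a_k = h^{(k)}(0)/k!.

f: a_k = 0, -9, 0, 27, 0, -729/5, 0, 6561/7, …
g: a_k = 2, 0, -16, 0, 64/3, 0, -512/45, 0, …
Product ⇒ symmetric product L₀, ord ≤ 4.
Differentiate: ansatz ord ≤ ord L₀ ⇒ L.
L = (524992 + 14103936·x^2 + 183342528·x^4 + 608394240·x^6 + 1431032832·x^8 + 3627970560·x^10 + 8707129344·x^12) + (314208·x + 11036736·x^3 + 108591840·x^5 + 419904000·x^7 + 1209323520·x^9 + 2176782336·x^11)·Dx + (38012 + 1098792·x^2 + 14837580·x^4 + 64186992·x^6 + 209112192·x^8 + 589545216·x^10 + 1088391168·x^12)·Dx^2 + (19638·x + 689796·x^3 + 6786990·x^5 + 26244000·x^7 + 75582720·x^9 + 136048896·x^11)·Dx^3 + (325 + 13581·x^2 + 211167·x^4 + 1635147·x^6 + 7479540·x^8 + 22674816·x^10 + 34012224·x^12)·Dx^4  (order 4).
h: a_k = -18, 0, 594, 0, -4578, 0, 171002/5, 0, …
ICs: h(0) = -18, h′(0) = 0, h′′(0) = 1188, h′′′(0) = 0.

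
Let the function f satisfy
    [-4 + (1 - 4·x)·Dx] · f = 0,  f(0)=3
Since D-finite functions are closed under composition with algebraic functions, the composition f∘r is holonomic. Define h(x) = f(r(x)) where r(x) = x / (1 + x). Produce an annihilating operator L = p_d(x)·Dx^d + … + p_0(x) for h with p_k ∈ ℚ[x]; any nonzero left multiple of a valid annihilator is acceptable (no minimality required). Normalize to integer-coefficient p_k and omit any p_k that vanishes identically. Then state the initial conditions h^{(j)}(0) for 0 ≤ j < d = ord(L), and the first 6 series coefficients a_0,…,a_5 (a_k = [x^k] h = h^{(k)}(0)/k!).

f: a_k = 3, 12, 48, 192, 768, 3072, …
Substitute x→r, Dx→(1/r')Dx; clear ⇒ L₀.
L = 4 + (-1 + 2·x + 3·x^2)·Dx  (order 1).
h: a_k = 3, 12, 36, 108, 324, 972, …
ICs: h(0) = 3.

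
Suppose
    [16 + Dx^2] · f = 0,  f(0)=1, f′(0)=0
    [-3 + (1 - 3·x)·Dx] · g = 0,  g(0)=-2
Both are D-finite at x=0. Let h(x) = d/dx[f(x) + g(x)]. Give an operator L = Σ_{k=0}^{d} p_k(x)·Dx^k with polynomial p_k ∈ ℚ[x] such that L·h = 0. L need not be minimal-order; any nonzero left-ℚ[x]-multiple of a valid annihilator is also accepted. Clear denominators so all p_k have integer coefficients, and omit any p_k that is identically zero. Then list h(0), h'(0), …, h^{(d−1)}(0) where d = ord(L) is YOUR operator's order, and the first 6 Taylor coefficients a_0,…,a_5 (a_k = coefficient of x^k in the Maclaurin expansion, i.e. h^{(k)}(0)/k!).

L = (5952 - 4608·x + 6912·x^2) + (-560 + 2448·x - 3456·x^2 + 3456·x^3)·Dx + (372 - 288·x + 432·x^2)·Dx^2 + (-35 + 153·x - 216·x^2 + 216·x^3)·Dx^3  (order 3).
h: a_k = -6, -52, -162, -1816/3, -2430, -131732/15, …
ICs: h(0) = -6, h′(0) = -52, h′′(0) = -324.

f: a_k = 1, 0, -8, 0, 32/3, 0, …
g: a_k = -2, -6, -18, -54, -162, -486, …
L₀ := lclm(L_f,L_g); ord L₀ ≤ 2+1.
Differentiate: ansatz ord ≤ ord L₀ ⇒ L.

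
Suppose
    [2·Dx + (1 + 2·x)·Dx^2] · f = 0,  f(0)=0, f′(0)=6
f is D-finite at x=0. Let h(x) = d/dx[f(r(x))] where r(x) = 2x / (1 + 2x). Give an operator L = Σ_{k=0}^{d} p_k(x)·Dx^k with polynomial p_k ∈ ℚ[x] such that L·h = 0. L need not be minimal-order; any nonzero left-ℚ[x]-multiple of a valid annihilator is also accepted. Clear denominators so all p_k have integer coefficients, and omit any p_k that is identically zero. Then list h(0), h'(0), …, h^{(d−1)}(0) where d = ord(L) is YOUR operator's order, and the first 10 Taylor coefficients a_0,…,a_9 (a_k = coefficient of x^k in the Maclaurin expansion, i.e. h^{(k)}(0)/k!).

f: a_k = 0, 6, -6, 8, -12, 96/5, -32, 384/7, -96, 512/3, …
h₀=f(r): pull back L_f along r ⇒ L₀.
Derive L from L₀ (diff closure).
L = (8 + 24·x) + (1 + 8·x + 12·x^2)·Dx  (order 1).
h: a_k = 12, -96, 624, -3840, 23232, -139776, 839424, -5038080, 30231552, -181395456, …
ICs: h(0) = 12.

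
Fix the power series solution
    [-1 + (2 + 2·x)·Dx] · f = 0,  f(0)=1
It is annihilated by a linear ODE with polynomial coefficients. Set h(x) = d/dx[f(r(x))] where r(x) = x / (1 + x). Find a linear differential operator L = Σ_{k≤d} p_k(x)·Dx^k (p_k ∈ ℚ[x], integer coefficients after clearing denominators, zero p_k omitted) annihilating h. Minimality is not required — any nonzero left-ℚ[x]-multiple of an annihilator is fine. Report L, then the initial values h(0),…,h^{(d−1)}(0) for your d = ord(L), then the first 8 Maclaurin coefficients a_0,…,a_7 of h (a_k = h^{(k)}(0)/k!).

L = (-5 - 8·x) + (-2 - 6·x - 4·x^2)·Dx  (order 1).
h: a_k = 1/2, -5/4, 39/16, -141/32, 1995/256, -7059/512, 50435/2048, -182461/4096, …
ICs: h(0) = 1/2.

f: a_k = 1, 1/2, -1/8, 1/16, -5/128, 7/256, -21/1024, 33/2048, …
h₀=f(r): pull back L_f along r ⇒ L₀.
h₀' ⇒ L via d/dx closure of L₀.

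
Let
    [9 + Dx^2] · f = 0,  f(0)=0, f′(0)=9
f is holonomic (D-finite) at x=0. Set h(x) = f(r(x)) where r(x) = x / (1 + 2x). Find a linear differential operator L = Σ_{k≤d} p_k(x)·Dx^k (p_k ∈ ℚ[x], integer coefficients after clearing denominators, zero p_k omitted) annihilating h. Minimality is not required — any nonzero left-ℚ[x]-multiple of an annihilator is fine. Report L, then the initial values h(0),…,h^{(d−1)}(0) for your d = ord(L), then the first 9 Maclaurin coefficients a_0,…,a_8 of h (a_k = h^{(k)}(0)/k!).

L = 9 + (4 + 24·x + 48·x^2 + 32·x^3)·Dx + (1 + 8·x + 24·x^2 + 32·x^3 + 16·x^4)·Dx^2  (order 2).
h: a_k = 0, 9, -18, 45/2, 9, -6957/40, 2925/4, -1288449/560, 249489/40, …
ICs: h(0) = 0, h′(0) = 9.

f: a_k = 0, 9, 0, -27/2, 0, 243/40, 0, -729/560, 0, …
Substitute x→r, Dx→(1/r')Dx; clear ⇒ L₀.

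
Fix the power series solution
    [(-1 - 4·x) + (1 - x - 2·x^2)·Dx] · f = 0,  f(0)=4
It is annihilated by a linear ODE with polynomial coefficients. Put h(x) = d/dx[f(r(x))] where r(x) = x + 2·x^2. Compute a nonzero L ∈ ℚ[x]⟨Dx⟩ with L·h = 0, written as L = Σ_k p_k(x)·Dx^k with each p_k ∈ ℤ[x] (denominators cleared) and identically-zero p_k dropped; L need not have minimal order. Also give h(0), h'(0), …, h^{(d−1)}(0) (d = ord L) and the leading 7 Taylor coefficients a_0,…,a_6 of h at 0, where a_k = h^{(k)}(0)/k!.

L = (10 + 72·x + 240·x^2 + 544·x^3 + 1344·x^4 + 1920·x^5 + 1280·x^6) + (-1 - 7·x - 12·x^2 + 32·x^3 + 200·x^4 + 384·x^5 + 448·x^6 + 256·x^7)·Dx  (order 1).
h: a_k = 4, 40, 204, 848, 3380, 13368, 50204, …
ICs: h(0) = 4.

f: a_k = 4, 4, 12, 20, 44, 84, 172, …
Substitute x→r, Dx→(1/r')Dx; clear ⇒ L₀.
Derive L from L₀ (diff closure).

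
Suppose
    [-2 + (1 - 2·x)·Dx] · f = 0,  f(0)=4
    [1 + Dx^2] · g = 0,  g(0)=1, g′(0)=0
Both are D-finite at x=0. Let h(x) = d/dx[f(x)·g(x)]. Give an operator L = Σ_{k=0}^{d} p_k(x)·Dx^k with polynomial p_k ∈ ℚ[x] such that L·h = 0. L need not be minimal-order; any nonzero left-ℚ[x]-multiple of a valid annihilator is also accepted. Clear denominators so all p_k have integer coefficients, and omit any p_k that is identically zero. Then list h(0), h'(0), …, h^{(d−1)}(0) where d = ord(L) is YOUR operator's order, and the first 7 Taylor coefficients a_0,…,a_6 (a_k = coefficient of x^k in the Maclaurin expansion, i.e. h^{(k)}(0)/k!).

f: a_k = 4, 8, 16, 32, 64, 128, 256, …
g: a_k = 1, 0, -1/2, 0, 1/24, 0, -1/720, …
L₀ := L_f ⊗_s L_g (sym. prod.), ord ≤ 2.
h=h₀': d/dx-closure on L₀ ⇒ L.
L = (-7 - 4·x + 4·x^2) + (-4 + 8·x)·Dx + (1 - 4·x + 4·x^2)·Dx^2  (order 2).
h: a_k = 8, 28, 84, 674/3, 1685/3, 40439/30, 283073/90, …
ICs: h(0) = 8, h′(0) = 28.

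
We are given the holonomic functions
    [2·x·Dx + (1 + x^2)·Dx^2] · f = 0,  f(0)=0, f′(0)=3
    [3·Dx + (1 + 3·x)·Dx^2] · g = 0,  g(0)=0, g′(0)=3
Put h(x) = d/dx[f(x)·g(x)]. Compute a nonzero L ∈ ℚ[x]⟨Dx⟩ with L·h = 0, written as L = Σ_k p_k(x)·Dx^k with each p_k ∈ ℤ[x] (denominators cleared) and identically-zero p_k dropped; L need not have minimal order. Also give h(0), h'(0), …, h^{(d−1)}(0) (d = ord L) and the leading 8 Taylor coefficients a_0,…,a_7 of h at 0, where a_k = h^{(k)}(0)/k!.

f: a_k = 0, 3, 0, -1, 0, 3/5, 0, -3/7, …
g: a_k = 0, 3, -9/2, 9, -81/4, 243/5, -243/2, 2187/7, …
Sym-product of L_f,L_g gives L₀ (≤ ord 4).
h₀' ⇒ L via d/dx closure of L₀.
L = (264 + 1260·x + 1008·x^2 + 3420·x^3 + 3240·x^4 + 4212·x^5 + 324·x^7) + (178 + 660·x + 3828·x^2 + 7308·x^3 + 12960·x^4 + 10044·x^5 + 11340·x^6 + 324·x^7 + 1134·x^8)·Dx + (132 + 608·x + 1728·x^2 + 4568·x^3 + 6456·x^4 + 8856·x^5 + 5184·x^6 + 5544·x^7 + 324·x^8 + 648·x^9)·Dx^2 + (13 + 102·x + 341·x^2 + 744·x^3 + 1138·x^4 + 1236·x^5 + 1386·x^6 + 648·x^7 + 657·x^8 + 54·x^9 + 81·x^10)·Dx^3  (order 3).
h: a_k = 0, 18, -81/2, 96, -1125/4, 4158/5, -48573/20, 35712/5, …
ICs: h(0) = 0, h′(0) = 18, h′′(0) = -81.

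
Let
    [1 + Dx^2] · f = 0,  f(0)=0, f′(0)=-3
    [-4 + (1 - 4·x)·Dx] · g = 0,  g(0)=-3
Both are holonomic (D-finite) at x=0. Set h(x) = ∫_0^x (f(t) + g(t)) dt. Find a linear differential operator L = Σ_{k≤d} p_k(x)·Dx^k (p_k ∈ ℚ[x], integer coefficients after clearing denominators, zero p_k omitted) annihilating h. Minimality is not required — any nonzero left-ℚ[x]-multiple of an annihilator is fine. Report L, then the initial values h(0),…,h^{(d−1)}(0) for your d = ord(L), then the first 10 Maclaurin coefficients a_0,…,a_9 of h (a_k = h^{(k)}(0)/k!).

L = (-388 + 32·x - 64·x^2)·Dx + (33 - 140·x + 48·x^2 - 64·x^3)·Dx^2 + (-388 + 32·x - 64·x^2)·Dx^3 + (33 - 140·x + 48·x^2 - 64·x^3)·Dx^4  (order 4).
h: a_k = 0, -3, -15/2, -16, -383/8, -768/5, -122881/240, -12288/7, -82575359/13440, -65536/3, …
ICs: h(0) = 0, h′(0) = -3, h′′(0) = -15, h′′′(0) = -96.

f: a_k = 0, -3, 0, 1/2, 0, -1/40, 0, 1/1680, 0, -1/120960, …
g: a_k = -3, -12, -48, -192, -768, -3072, -12288, -49152, -196608, -786432, …
L₀ := lclm(L_f,L_g); ord L₀ ≤ 2+1.
h=∫h₀ ⇒ L = L₀·Dx.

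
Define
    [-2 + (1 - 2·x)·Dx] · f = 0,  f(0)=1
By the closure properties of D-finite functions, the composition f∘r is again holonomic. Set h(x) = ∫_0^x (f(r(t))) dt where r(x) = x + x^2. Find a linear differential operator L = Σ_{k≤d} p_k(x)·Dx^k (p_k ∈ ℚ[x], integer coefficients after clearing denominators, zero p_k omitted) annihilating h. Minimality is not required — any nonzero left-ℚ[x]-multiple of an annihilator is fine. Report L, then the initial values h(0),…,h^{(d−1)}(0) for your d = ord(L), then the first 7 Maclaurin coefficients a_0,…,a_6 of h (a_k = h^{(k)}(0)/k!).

L = (2 + 4·x)·Dx + (-1 + 2·x + 2·x^2)·Dx^2  (order 2).
h: a_k = 0, 1, 1, 2, 4, 44/5, 20, …
ICs: h(0) = 0, h′(0) = 1.

f: a_k = 1, 2, 4, 8, 16, 32, 64, …
Change of var in L_f (x↦r) gives L₀.
∫: right-multiply L₀ by Dx.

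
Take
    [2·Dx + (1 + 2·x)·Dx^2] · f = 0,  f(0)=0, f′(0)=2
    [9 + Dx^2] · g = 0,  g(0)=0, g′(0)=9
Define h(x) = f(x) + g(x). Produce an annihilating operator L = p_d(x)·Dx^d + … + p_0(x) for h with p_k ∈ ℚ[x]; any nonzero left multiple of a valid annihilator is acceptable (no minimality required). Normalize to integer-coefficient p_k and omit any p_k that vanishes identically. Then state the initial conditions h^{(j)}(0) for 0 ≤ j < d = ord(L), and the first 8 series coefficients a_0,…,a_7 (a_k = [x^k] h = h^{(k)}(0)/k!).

f: a_k = 0, 2, -2, 8/3, -4, 32/5, -32/3, 128/7, …
g: a_k = 0, 9, 0, -27/2, 0, 243/40, 0, -729/560, …
h₀=f+g: left-lcm gives L₀, ord ≤ 4.
L = (594 + 648·x + 648·x^2)·Dx + (153 + 630·x + 972·x^2 + 648·x^3)·Dx^2 + (66 + 72·x + 72·x^2)·Dx^3 + (17 + 70·x + 108·x^2 + 72·x^3)·Dx^4  (order 4).
h: a_k = 0, 11, -2, -65/6, -4, 499/40, -32/3, 9511/560, …
ICs: h(0) = 0, h′(0) = 11, h′′(0) = -4, h′′′(0) = -65.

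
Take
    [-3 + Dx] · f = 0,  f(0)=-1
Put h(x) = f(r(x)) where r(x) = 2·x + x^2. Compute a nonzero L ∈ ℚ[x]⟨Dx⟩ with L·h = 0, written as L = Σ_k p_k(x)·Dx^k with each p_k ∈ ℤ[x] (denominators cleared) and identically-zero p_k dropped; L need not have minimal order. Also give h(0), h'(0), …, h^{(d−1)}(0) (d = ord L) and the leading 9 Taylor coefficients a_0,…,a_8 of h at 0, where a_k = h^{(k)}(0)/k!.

L = (-6 - 6·x) + Dx  (order 1).
h: a_k = -1, -6, -21, -54, -225/2, -999/5, -3123/10, -15363/35, -157761/280, …
ICs: h(0) = -1.

f: a_k = -1, -3, -9/2, -9/2, -27/8, -81/40, -81/80, -243/560, -729/4480, …
Change of var in L_f (x↦r) gives L₀.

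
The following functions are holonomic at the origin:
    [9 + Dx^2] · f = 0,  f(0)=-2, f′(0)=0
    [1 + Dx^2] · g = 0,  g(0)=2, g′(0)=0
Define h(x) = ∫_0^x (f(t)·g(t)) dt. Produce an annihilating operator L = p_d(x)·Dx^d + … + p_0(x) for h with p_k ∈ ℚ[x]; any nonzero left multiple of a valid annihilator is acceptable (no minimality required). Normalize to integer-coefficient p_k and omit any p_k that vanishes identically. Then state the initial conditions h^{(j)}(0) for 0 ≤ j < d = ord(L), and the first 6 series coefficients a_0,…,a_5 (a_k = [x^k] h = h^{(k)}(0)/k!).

L = 64·Dx + 20·Dx^3 + Dx^5  (order 5).
h: a_k = 0, -4, 0, 20/3, 0, -68/15, …
ICs: h(0) = 0, h′(0) = -4, h′′(0) = 0, h′′′(0) = 40, h′′′′(0) = 0.

f: a_k = -2, 0, 9, 0, -27/4, 0, …
g: a_k = 2, 0, -1, 0, 1/12, 0, …
L₀ := L_f ⊗_s L_g (sym. prod.), ord ≤ 4.
h=∫₀ˣh₀: take L = L₀·Dx.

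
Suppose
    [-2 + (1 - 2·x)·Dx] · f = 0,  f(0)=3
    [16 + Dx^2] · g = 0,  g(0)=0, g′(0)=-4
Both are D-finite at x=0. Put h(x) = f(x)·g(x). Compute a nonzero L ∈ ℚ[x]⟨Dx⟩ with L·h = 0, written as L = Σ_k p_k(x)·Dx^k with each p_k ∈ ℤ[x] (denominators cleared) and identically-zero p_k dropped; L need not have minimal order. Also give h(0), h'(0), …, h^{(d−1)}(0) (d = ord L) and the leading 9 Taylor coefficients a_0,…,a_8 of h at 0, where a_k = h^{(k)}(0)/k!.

f: a_k = 3, 6, 12, 24, 48, 96, 192, 384, 768, …
g: a_k = 0, -4, 0, 32/3, 0, -128/15, 0, 1024/315, 0, …
L₀ := L_f ⊗_s L_g (sym. prod.), ord ≤ 2.
L = (-16 + 32·x) + 4·Dx + (-1 + 2·x)·Dx^2  (order 2).
h: a_k = 0, -12, -24, -16, -32, -448/5, -896/5, -36608/105, -73216/105, …
ICs: h(0) = 0, h′(0) = -12.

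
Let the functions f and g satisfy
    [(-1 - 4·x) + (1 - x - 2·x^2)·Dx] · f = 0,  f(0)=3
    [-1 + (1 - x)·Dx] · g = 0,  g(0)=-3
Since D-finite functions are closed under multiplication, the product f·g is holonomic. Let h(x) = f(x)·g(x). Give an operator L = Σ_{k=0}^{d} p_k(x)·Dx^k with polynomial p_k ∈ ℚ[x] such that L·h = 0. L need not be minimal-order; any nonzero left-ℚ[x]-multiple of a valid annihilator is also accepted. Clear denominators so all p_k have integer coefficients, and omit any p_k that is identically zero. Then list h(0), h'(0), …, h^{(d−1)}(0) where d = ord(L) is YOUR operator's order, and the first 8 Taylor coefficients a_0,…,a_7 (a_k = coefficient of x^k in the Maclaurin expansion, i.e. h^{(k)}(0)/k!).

L = (-2 - 2·x + 6·x^2) + (1 - 2·x - x^2 + 2·x^3)·Dx  (order 1).
h: a_k = -9, -18, -45, -90, -189, -378, -765, -1530, …
ICs: h(0) = -9.

f: a_k = 3, 3, 9, 15, 33, 63, 129, 255, …
g: a_k = -3, -3, -3, -3, -3, -3, -3, -3, …
f·g: L₀ = L_f ⊗_s L_g, ord ≤ 1·1.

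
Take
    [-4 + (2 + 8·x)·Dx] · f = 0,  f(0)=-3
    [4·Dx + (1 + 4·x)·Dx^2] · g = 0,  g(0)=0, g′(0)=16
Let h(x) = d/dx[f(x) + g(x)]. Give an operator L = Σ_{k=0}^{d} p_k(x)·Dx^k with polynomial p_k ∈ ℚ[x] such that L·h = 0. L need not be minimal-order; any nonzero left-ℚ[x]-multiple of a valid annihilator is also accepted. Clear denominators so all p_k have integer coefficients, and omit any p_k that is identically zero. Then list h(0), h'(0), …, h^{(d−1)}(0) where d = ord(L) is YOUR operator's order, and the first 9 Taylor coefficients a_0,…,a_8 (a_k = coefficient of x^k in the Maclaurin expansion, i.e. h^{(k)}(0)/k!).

L = 8 + (10 + 40·x)·Dx + (1 + 8·x + 16·x^2)·Dx^2  (order 2).
h: a_k = 10, -52, 220, -904, 3676, -14872, 59992, -241552, 971356, …
ICs: h(0) = 10, h′(0) = -52.

f: a_k = -3, -6, 6, -12, 30, -84, 252, -792, 2574, …
g: a_k = 0, 16, -32, 256/3, -256, 4096/5, -8192/3, 65536/7, -32768, …
f+g: L₀ = lclm(L_f,L_g), ord ≤ 1+2.
h=h₀': d/dx-closure on L₀ ⇒ L.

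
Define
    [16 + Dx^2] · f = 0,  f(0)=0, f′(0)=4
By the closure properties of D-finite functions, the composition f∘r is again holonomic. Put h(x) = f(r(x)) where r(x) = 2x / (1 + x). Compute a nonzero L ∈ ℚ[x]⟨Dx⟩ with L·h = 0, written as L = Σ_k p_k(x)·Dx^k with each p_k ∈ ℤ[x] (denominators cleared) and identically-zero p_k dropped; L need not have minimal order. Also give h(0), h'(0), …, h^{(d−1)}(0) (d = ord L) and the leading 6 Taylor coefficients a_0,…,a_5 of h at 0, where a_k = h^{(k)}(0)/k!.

L = 64 + (2 + 6·x + 6·x^2 + 2·x^3)·Dx + (1 + 4·x + 6·x^2 + 4·x^3 + x^4)·Dx^2  (order 2).
h: a_k = 0, 8, -8, -232/3, 248, -3464/15, …
ICs: h(0) = 0, h′(0) = 8.

f: a_k = 0, 4, 0, -32/3, 0, 128/15, …
f∘r: x↦r, Dx↦Dx/r' in L_f ⇒ L₀.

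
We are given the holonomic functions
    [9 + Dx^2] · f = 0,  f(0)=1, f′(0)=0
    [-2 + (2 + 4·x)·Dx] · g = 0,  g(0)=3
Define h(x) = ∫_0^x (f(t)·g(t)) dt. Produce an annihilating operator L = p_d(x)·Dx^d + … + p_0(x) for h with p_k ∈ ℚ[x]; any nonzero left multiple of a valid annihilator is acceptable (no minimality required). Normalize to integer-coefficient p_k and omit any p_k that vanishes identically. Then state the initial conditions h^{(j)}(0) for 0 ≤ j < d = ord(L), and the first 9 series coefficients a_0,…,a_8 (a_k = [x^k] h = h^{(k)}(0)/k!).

L = (12 + 36·x + 36·x^2)·Dx + (-2 - 4·x)·Dx^2 + (1 + 4·x + 4·x^2)·Dx^3  (order 3).
h: a_k = 0, 3, 3/2, -5, -3, 3, 1, -18/35, -9/20, …
ICs: h(0) = 0, h′(0) = 3, h′′(0) = 3.

f: a_k = 1, 0, -9/2, 0, 27/8, 0, -81/80, 0, 729/4480, …
g: a_k = 3, 3, -3/2, 3/2, -15/8, 21/8, -63/16, 99/16, -1287/128, …
f·g: L₀ = L_f ⊗_s L_g, ord ≤ 2·1.
∫: right-multiply L₀ by Dx.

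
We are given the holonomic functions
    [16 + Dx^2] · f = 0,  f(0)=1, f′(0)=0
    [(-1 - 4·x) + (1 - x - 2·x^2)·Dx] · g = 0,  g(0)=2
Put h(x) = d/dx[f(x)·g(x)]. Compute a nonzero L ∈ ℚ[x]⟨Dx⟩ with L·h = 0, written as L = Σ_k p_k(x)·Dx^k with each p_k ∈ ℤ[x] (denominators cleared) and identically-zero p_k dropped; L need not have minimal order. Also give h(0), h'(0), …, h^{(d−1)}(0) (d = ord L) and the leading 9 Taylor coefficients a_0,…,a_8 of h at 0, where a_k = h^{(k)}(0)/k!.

f: a_k = 1, 0, -8, 0, 32/3, 0, -256/45, 0, 512/315, …
g: a_k = 2, 2, 6, 10, 22, 42, 86, 170, 342, …
Product ⇒ symmetric product L₀, ord ≤ 2.
h=h₀': d/dx-closure on L₀ ⇒ L.
L = (4 - 128·x - 192·x^2 + 256·x^3 + 256·x^4) + (-5 - 12·x + 48·x^2 + 64·x^3)·Dx + (3 - 7·x - 10·x^2 + 16·x^3 + 16·x^4)·Dx^2  (order 2).
h: a_k = 2, -20, -18, -56/3, -250/3, -3364/15, -22274/45, -358384/315, -89346/35, …
ICs: h(0) = 2, h′(0) = -20.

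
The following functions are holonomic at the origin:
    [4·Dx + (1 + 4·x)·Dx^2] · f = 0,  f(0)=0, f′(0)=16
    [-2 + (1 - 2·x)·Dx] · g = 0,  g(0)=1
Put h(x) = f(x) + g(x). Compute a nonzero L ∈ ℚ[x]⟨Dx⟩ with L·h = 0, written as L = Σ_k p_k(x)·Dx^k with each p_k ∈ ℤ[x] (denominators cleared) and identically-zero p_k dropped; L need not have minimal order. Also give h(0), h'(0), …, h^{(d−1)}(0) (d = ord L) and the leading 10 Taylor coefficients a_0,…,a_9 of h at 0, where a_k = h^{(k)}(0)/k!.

L = (-28 - 16·x)·Dx + (1 - 40·x - 32·x^2)·Dx^2 + (1 + 3·x - 6·x^2 - 8·x^3)·Dx^3  (order 3).
h: a_k = 1, 18, -28, 280/3, -240, 4256/5, -8000/3, 66432/7, -32512, 1053184/9, …
ICs: h(0) = 1, h′(0) = 18, h′′(0) = -56.

f: a_k = 0, 16, -32, 256/3, -256, 4096/5, -8192/3, 65536/7, -32768, 1048576/9, …
g: a_k = 1, 2, 4, 8, 16, 32, 64, 128, 256, 512, …
L₀ := lclm(L_f,L_g); ord L₀ ≤ 2+1.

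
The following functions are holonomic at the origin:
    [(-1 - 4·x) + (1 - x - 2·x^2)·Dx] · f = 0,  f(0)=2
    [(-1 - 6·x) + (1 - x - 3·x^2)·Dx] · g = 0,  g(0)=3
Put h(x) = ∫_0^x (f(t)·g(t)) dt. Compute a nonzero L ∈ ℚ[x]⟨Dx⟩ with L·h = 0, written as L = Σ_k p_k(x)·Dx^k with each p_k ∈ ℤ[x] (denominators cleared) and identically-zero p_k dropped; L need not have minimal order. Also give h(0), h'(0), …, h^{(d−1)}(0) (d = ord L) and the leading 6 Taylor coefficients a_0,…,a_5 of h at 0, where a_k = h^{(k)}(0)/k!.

L = (-2 - 8·x + 15·x^2 + 24·x^3)·Dx + (1 - 2·x - 4·x^2 + 5·x^3 + 6·x^4)·Dx^2  (order 2).
h: a_k = 0, 6, 6, 16, 57/2, 324/5, …
ICs: h(0) = 0, h′(0) = 6.

f: a_k = 2, 2, 6, 10, 22, 42, …
g: a_k = 3, 3, 12, 21, 57, 120, …
Sym-product of L_f,L_g gives L₀ (≤ ord 1).
h=∫h₀ ⇒ L = L₀·Dx.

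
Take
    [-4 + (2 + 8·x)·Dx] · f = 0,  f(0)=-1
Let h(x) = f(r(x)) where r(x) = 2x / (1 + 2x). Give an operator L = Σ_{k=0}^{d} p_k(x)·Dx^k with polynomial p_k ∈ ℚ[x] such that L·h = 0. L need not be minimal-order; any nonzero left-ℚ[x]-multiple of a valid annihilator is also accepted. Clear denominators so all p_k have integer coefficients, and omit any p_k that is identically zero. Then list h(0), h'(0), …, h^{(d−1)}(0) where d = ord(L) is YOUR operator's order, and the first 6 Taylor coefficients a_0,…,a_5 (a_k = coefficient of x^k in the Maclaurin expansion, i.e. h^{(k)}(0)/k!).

L = -4 + (1 + 12·x + 20·x^2)·Dx  (order 1).
h: a_k = -1, -4, 16, -80, 480, -3264, …
ICs: h(0) = -1.

f: a_k = -1, -2, 2, -4, 10, -28, …
f∘r: x↦r, Dx↦Dx/r' in L_f ⇒ L₀.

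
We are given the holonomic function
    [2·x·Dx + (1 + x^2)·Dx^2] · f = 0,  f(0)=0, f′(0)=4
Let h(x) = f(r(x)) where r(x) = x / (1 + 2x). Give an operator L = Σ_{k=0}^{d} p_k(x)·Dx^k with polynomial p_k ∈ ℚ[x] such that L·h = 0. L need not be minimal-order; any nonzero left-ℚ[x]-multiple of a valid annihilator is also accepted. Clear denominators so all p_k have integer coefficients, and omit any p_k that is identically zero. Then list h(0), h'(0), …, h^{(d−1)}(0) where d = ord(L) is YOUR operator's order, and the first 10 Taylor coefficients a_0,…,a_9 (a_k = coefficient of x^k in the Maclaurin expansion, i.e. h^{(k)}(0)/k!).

L = (4 + 10·x)·Dx + (1 + 4·x + 5·x^2)·Dx^2  (order 2).
h: a_k = 0, 4, -8, 44/3, -24, 164/5, -88/3, -116/7, 168, -4796/9, …
ICs: h(0) = 0, h′(0) = 4.

f: a_k = 0, 4, 0, -4/3, 0, 4/5, 0, -4/7, 0, 4/9, …
f∘r: x↦r, Dx↦Dx/r' in L_f ⇒ L₀.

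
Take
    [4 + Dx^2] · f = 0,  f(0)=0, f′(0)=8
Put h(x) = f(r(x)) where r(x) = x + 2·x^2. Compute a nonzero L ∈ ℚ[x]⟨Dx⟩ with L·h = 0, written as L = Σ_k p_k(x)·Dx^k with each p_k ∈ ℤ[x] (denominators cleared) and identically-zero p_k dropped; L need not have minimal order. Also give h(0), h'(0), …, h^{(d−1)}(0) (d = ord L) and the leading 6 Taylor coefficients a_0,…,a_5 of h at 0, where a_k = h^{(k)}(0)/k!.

L = (4 + 48·x + 192·x^2 + 256·x^3) - 4·Dx + (1 + 4·x)·Dx^2  (order 2).
h: a_k = 0, 8, 16, -16/3, -32, -944/15, …
ICs: h(0) = 0, h′(0) = 8.

f: a_k = 0, 8, 0, -16/3, 0, 16/15, …
f∘r: x↦r, Dx↦Dx/r' in L_f ⇒ L₀.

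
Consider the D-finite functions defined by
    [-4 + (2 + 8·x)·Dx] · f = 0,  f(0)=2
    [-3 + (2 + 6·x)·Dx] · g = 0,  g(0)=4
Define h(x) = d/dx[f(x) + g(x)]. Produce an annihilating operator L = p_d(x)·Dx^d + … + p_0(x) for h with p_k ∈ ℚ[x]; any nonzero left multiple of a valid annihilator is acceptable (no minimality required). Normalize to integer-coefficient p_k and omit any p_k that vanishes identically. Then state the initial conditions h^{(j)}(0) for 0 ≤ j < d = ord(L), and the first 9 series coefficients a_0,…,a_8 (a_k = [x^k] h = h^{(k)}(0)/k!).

L = -18 + (-21 - 72·x)·Dx + (-2 - 14·x - 24·x^2)·Dx^2  (order 2).
h: a_k = 10, -17, 177/4, -1045/8, 26425/64, -174951/128, 2397549/512, -16872141/1024, 970108425/16384, …
ICs: h(0) = 10, h′(0) = -17.

f: a_k = 2, 4, -4, 8, -20, 56, -168, 528, -1716, …
g: a_k = 4, 6, -9/2, 27/4, -405/32, 1701/64, -15309/256, 72171/512, -2814669/8192, …
Weyl lclm of L_f,L_g ⇒ L₀ (ord ≤ 2).
h=h₀': d/dx-closure on L₀ ⇒ L.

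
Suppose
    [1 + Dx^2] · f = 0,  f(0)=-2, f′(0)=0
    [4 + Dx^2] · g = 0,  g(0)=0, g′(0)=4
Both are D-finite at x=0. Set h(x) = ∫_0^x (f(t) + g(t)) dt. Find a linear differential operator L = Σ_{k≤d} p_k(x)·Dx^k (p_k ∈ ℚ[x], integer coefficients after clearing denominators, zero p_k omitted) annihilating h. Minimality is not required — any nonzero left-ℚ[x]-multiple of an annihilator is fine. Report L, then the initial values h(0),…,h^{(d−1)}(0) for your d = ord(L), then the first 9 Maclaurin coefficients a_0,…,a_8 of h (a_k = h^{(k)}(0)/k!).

L = 4·Dx + 5·Dx^3 + Dx^5  (order 5).
h: a_k = 0, -2, 2, 1/3, -2/3, -1/60, 4/45, 1/2520, -2/315, …
ICs: h(0) = 0, h′(0) = -2, h′′(0) = 4, h′′′(0) = 2, h′′′′(0) = -16.

f: a_k = -2, 0, 1, 0, -1/12, 0, 1/360, 0, -1/20160, …
g: a_k = 0, 4, 0, -8/3, 0, 8/15, 0, -16/315, 0, …
Weyl lclm of L_f,L_g ⇒ L₀ (ord ≤ 4).
Integrate: L := L₀·Dx.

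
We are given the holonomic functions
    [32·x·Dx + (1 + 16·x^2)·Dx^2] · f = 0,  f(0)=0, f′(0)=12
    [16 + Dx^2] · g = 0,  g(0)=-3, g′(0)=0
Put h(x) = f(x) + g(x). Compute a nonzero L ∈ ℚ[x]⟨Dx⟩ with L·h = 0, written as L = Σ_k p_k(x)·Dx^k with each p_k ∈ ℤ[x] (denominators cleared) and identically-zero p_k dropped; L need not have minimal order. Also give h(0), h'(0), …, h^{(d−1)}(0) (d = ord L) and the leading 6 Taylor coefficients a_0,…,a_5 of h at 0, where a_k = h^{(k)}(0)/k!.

f: a_k = 0, 12, 0, -64, 0, 3072/5, …
g: a_k = -3, 0, 24, 0, -32, 0, …
f+g: L₀ = lclm(L_f,L_g), ord ≤ 2+2.
L = (-5632·x + 114688·x^3 + 131072·x^5)·Dx + (-16 + 1792·x^2 + 36864·x^4 + 65536·x^6)·Dx^2 + (-352·x + 7168·x^3 + 8192·x^5)·Dx^3 + (-1 + 112·x^2 + 2304·x^4 + 4096·x^6)·Dx^4  (order 4).
h: a_k = -3, 12, 24, -64, -32, 3072/5, …
ICs: h(0) = -3, h′(0) = 12, h′′(0) = 48, h′′′(0) = -384.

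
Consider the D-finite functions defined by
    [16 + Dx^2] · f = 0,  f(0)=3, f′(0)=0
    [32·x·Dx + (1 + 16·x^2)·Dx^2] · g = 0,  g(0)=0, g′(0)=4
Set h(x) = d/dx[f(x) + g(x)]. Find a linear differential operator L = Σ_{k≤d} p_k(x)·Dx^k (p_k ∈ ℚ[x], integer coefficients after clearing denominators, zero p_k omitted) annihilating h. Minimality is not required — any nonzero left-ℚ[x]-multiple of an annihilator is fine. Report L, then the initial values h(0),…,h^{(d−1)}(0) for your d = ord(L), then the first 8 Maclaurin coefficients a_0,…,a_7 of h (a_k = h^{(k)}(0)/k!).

L = (-5632·x + 114688·x^3 + 131072·x^5) + (-16 + 1792·x^2 + 36864·x^4 + 65536·x^6)·Dx + (-352·x + 7168·x^3 + 8192·x^5)·Dx^2 + (-1 + 112·x^2 + 2304·x^4 + 4096·x^6)·Dx^3  (order 3).
h: a_k = 4, -48, -64, 128, 1024, -512/5, -16384, 4096/105, …
ICs: h(0) = 4, h′(0) = -48, h′′(0) = -128.

f: a_k = 3, 0, -24, 0, 32, 0, -256/15, 0, …
g: a_k = 0, 4, 0, -64/3, 0, 1024/5, 0, -16384/7, …
L₀ := lclm(L_f,L_g); ord L₀ ≤ 2+2.
h=h₀': d/dx-closure on L₀ ⇒ L.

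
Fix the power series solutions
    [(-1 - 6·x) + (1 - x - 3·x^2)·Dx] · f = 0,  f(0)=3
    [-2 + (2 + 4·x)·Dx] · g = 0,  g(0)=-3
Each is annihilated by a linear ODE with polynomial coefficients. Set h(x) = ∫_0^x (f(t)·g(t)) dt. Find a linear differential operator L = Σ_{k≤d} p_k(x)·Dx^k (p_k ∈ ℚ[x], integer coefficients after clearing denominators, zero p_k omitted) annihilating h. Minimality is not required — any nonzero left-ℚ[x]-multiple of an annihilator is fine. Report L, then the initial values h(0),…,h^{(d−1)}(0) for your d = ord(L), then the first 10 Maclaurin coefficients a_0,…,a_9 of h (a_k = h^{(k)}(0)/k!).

L = (2 + 7·x + 9·x^2)·Dx + (-1 - x + 5·x^2 + 6·x^3)·Dx^2  (order 2).
h: a_k = 0, -9, -9, -27/2, -99/4, -1719/40, -693/8, -18441/112, -21843/64, -87579/128, …
ICs: h(0) = 0, h′(0) = -9.

f: a_k = 3, 3, 12, 21, 57, 120, 291, 651, 1524, 3477, …
g: a_k = -3, -3, 3/2, -3/2, 15/8, -21/8, 63/16, -99/16, 1287/128, -2145/128, …
f·g: L₀ = L_f ⊗_s L_g, ord ≤ 1·1.
h=∫₀ˣh₀: take L = L₀·Dx.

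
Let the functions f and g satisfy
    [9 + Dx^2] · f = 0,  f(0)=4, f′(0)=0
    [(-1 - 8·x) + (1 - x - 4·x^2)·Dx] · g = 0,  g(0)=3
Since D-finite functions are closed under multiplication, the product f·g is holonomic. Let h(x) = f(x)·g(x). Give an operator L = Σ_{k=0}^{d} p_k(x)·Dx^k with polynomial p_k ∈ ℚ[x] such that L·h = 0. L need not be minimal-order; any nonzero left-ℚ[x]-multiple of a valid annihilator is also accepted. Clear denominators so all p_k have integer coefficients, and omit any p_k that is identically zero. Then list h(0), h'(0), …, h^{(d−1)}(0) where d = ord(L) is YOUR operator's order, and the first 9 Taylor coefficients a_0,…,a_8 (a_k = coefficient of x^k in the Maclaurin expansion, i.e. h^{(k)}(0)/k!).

f: a_k = 4, 0, -18, 0, 27/2, 0, -81/20, 0, 729/1120, …
g: a_k = 3, 3, 15, 27, 87, 195, 543, 1323, 3495, …
Product ⇒ symmetric product L₀, ord ≤ 2.
L = (-1 + 9·x + 36·x^2) + (2 + 16·x)·Dx + (-1 + x + 4·x^2)·Dx^2  (order 2).
h: a_k = 12, 12, 6, 54, 237/2, 669/2, 15927/20, 42687/20, 5960307/1120, …
ICs: h(0) = 12, h′(0) = 12.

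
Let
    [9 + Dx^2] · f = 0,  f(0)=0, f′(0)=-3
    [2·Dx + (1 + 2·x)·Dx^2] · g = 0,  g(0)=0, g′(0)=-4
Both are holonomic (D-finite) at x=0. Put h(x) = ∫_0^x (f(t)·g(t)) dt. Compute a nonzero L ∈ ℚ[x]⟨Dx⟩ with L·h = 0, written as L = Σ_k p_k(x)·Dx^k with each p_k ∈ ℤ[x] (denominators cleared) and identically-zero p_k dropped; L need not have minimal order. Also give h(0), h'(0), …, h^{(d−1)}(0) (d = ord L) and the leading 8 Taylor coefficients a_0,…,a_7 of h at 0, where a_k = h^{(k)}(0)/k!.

L = (63 + 1053·x + 3969·x^2 + 5832·x^3 + 2916·x^4)·Dx + (63 + 450·x + 972·x^2 + 648·x^3)·Dx^2 + (25 + 270·x + 918·x^2 + 1296·x^3 + 648·x^4)·Dx^3 + (7 + 50·x + 108·x^2 + 72·x^3)·Dx^4 + (2 + 17·x + 53·x^2 + 72·x^3 + 36·x^4)·Dx^5  (order 5).
h: a_k = 0, 0, 0, 4, -3, -2/5, -1, 45/14, …
ICs: h(0) = 0, h′(0) = 0, h′′(0) = 0, h′′′(0) = 24, h′′′′(0) = -72.

f: a_k = 0, -3, 0, 9/2, 0, -81/40, 0, 243/560, …
g: a_k = 0, -4, 4, -16/3, 8, -64/5, 64/3, -256/7, …
Sym-product of L_f,L_g gives L₀ (≤ ord 4).
∫: right-multiply L₀ by Dx.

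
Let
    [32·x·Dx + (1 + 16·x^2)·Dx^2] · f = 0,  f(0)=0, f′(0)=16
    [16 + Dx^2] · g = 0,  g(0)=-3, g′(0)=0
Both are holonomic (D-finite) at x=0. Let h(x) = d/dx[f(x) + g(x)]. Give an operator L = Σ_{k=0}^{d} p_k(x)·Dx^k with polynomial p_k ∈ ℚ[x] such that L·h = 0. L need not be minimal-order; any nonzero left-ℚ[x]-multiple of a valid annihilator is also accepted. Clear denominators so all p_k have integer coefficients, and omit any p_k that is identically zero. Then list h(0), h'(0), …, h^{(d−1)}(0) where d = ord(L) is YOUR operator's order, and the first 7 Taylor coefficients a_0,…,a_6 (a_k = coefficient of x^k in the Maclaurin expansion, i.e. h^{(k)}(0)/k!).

f: a_k = 0, 16, 0, -256/3, 0, 4096/5, 0, …
g: a_k = -3, 0, 24, 0, -32, 0, 256/15, …
h₀=f+g: left-lcm gives L₀, ord ≤ 4.
Derive L from L₀ (diff closure).
L = (-5632·x + 114688·x^3 + 131072·x^5) + (-16 + 1792·x^2 + 36864·x^4 + 65536·x^6)·Dx + (-352·x + 7168·x^3 + 8192·x^5)·Dx^2 + (-1 + 112·x^2 + 2304·x^4 + 4096·x^6)·Dx^3  (order 3).
h: a_k = 16, 48, -256, -128, 4096, 512/5, -65536, …
ICs: h(0) = 16, h′(0) = 48, h′′(0) = -512.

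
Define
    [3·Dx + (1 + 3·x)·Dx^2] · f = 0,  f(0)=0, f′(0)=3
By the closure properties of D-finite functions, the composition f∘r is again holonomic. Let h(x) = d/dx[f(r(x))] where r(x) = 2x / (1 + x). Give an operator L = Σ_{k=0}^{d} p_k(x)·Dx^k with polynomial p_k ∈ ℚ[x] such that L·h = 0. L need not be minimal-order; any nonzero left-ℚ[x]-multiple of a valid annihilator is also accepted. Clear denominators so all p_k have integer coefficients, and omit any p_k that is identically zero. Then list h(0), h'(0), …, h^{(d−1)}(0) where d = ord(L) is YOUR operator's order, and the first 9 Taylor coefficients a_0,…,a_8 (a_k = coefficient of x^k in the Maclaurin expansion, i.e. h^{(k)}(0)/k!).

L = (8 + 14·x) + (1 + 8·x + 7·x^2)·Dx  (order 1).
h: a_k = 6, -48, 342, -2400, 16806, -117648, 823542, -5764800, 40353606, …
ICs: h(0) = 6.

f: a_k = 0, 3, -9/2, 9, -81/4, 243/5, -243/2, 2187/7, -6561/8, …
Substitute x→r, Dx→(1/r')Dx; clear ⇒ L₀.
Derive L from L₀ (diff closure).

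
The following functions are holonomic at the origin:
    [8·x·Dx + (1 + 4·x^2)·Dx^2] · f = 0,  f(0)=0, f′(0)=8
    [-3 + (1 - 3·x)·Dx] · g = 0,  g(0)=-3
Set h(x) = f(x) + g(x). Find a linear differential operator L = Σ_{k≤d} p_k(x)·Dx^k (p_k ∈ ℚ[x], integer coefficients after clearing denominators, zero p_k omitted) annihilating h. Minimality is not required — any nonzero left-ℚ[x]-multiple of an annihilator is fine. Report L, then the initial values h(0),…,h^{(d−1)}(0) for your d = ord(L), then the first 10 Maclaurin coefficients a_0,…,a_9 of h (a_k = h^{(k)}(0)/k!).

L = (24 - 288·x - 288·x^2)·Dx + (-31 + 24·x - 204·x^2 - 288·x^3)·Dx^2 + (3 - 5·x - 20·x^3 - 48·x^4)·Dx^3  (order 3).
h: a_k = -3, -1, -27, -275/3, -243, -3517/5, -2187, -46439/7, -19683, -529393/9, …
ICs: h(0) = -3, h′(0) = -1, h′′(0) = -54.

f: a_k = 0, 8, 0, -32/3, 0, 128/5, 0, -512/7, 0, 2048/9, …
g: a_k = -3, -9, -27, -81, -243, -729, -2187, -6561, -19683, -59049, …
Weyl lclm of L_f,L_g ⇒ L₀ (ord ≤ 3).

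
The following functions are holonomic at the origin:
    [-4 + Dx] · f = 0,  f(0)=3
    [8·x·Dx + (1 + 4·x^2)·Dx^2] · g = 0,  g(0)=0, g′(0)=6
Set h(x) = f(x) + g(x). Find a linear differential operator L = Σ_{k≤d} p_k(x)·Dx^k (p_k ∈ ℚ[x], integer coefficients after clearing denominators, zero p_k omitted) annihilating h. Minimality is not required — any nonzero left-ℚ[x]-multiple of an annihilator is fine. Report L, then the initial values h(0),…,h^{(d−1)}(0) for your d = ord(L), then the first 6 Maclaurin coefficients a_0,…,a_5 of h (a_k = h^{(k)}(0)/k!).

f: a_k = 3, 12, 24, 32, 32, 128/5, …
g: a_k = 0, 6, 0, -8, 0, 96/5, …
Weyl lclm of L_f,L_g ⇒ L₀ (ord ≤ 3).
L = (8 - 32·x - 96·x^2 - 128·x^3)·Dx + (-6 - 8·x^2 - 64·x^4)·Dx^2 + (1 + 2·x + 8·x^2 + 8·x^3 + 16·x^4)·Dx^3  (order 3).
h: a_k = 3, 18, 24, 24, 32, 224/5, …
ICs: h(0) = 3, h′(0) = 18, h′′(0) = 48.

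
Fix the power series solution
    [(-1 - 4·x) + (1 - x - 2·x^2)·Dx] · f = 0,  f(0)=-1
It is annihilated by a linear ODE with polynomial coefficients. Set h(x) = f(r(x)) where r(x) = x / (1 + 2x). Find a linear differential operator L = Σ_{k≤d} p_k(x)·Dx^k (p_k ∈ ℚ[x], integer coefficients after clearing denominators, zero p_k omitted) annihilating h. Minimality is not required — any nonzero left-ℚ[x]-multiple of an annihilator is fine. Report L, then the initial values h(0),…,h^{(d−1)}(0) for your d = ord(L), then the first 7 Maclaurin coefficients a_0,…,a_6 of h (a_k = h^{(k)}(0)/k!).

L = (-1 - 6·x) + (1 + 5·x + 6·x^2)·Dx  (order 1).
h: a_k = -1, -1, -1, 3, -9, 27, -81, …
ICs: h(0) = -1.

f: a_k = -1, -1, -3, -5, -11, -21, -43, …
f∘r: x↦r, Dx↦Dx/r' in L_f ⇒ L₀.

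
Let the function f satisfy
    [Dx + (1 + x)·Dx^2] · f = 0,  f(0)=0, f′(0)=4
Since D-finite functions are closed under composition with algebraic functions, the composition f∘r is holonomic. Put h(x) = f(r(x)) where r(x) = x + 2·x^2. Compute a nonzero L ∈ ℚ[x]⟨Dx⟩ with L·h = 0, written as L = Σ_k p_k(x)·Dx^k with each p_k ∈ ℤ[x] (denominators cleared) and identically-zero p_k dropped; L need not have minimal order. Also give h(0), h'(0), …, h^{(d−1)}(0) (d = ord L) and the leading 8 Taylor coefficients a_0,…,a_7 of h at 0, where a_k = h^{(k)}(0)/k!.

f: a_k = 0, 4, -2, 4/3, -1, 4/5, -2/3, 4/7, …
Change of var in L_f (x↦r) gives L₀.
L = (-3 + 4·x + 8·x^2)·Dx + (1 + 5·x + 6·x^2 + 8·x^3)·Dx^2  (order 2).
h: a_k = 0, 4, 6, -20/3, -1, 44/5, -6, -52/7, …
ICs: h(0) = 0, h′(0) = 4.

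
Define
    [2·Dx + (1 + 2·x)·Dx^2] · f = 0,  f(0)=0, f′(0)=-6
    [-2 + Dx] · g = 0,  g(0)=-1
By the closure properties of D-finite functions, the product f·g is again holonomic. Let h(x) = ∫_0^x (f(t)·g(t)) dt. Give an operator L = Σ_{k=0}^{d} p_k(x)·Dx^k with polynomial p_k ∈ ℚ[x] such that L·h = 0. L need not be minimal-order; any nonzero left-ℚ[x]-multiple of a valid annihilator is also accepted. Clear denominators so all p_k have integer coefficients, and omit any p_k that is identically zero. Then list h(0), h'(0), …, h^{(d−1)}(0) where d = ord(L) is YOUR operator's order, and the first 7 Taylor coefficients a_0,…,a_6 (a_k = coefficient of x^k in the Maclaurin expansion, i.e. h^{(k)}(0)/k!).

L = 8·x·Dx + (-2 - 8·x)·Dx^2 + (1 + 2·x)·Dx^3  (order 3).
h: a_k = 0, 0, 3, 2, 2, 0, 6/5, …
ICs: h(0) = 0, h′(0) = 0, h′′(0) = 6.

f: a_k = 0, -6, 6, -8, 12, -96/5, 32, …
g: a_k = -1, -2, -2, -4/3, -2/3, -4/15, -4/45, …
Sym-product of L_f,L_g gives L₀ (≤ ord 2).
h=∫₀ˣh₀: take L = L₀·Dx.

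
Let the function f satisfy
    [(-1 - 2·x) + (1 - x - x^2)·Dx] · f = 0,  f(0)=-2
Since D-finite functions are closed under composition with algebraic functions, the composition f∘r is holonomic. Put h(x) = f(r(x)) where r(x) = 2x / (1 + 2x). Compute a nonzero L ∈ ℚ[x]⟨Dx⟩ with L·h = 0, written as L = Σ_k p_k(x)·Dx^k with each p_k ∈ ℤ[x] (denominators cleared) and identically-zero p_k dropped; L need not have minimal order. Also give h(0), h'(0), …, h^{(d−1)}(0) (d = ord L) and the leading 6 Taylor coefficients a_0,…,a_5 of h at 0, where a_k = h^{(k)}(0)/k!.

L = (2 + 12·x) + (-1 - 4·x + 8·x^3)·Dx  (order 1).
h: a_k = -2, -4, -8, 0, -32, 64, …
ICs: h(0) = -2.

f: a_k = -2, -2, -4, -6, -10, -16, …
h₀=f(r): pull back L_f along r ⇒ L₀.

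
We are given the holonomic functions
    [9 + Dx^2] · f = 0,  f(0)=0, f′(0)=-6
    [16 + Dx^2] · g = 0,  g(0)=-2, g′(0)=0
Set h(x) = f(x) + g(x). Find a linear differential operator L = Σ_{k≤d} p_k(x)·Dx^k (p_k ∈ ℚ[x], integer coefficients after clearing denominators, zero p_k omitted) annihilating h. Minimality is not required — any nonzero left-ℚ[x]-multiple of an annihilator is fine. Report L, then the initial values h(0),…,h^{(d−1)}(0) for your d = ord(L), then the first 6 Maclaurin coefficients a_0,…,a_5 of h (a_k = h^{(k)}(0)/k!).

L = 144 + 25·Dx^2 + Dx^4  (order 4).
h: a_k = -2, -6, 16, 9, -64/3, -81/20, …
ICs: h(0) = -2, h′(0) = -6, h′′(0) = 32, h′′′(0) = 54.

f: a_k = 0, -6, 0, 9, 0, -81/20, …
g: a_k = -2, 0, 16, 0, -64/3, 0, …
f+g: L₀ = lclm(L_f,L_g), ord ≤ 2+2.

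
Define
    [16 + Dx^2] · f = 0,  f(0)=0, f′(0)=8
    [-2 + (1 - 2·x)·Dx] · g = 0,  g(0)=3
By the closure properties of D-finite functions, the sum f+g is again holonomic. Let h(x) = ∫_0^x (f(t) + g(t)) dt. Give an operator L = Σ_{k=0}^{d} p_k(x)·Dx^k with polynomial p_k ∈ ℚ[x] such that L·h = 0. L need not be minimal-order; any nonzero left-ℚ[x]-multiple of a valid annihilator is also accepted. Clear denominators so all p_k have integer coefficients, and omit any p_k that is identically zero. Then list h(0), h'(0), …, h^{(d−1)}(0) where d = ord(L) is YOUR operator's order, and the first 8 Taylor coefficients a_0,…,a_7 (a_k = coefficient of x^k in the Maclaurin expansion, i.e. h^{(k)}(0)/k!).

f: a_k = 0, 8, 0, -64/3, 0, 256/15, 0, -2048/315, …
g: a_k = 3, 6, 12, 24, 48, 96, 192, 384, …
f+g: L₀ = lclm(L_f,L_g), ord ≤ 2+1.
h=∫h₀ ⇒ L = L₀·Dx.
L = (-160 + 256·x - 256·x^2)·Dx + (48 - 224·x + 384·x^2 - 256·x^3)·Dx^2 + (-10 + 16·x - 16·x^2)·Dx^3 + (3 - 14·x + 24·x^2 - 16·x^3)·Dx^4  (order 4).
h: a_k = 0, 3, 7, 4, 2/3, 48/5, 848/45, 192/7, …
ICs: h(0) = 0, h′(0) = 3, h′′(0) = 14, h′′′(0) = 24.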